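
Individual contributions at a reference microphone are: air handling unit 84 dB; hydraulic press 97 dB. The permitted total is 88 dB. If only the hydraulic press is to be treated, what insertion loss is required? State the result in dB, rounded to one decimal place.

Fixed contribution from the other source: Σ 10^(L/10) = 10^(84/10) = 2.512e+08 (84.00 dB).
The limit corresponds to 10^(88/10) = 6.310e+08; subtracting the fixed part leaves 3.798e+08 for the hydraulic press, i.e. 85.80 dB.
Required insertion loss = 97 − 85.80 = 11.20 dB.

11.2 dB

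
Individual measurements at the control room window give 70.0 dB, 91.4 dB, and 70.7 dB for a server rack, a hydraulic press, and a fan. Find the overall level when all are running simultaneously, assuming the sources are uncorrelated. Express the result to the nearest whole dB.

For uncorrelated sources the intensities add, so convert each level to linear form, sum, and take 10·log₁₀ of the total.
Σ 10^(L/10) = 10^(70.0/10) + 10^(91.4/10) + 10^(70.7/10) = 1.402e+09.
L_total = 10·log₁₀(1.402e+09) = 91.47 dB.

91 dB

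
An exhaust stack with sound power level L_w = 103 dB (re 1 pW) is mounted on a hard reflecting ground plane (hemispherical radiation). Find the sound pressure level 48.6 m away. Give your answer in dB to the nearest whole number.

61 dB

L_p = L_w − 10·log₁₀(2π·r²) with r = 48.6 m.
2π·r² = 1.484e+04 m², 10·log₁₀ of that is 41.715 dB.
L_p = 103 − 41.715 = 61.29 dB.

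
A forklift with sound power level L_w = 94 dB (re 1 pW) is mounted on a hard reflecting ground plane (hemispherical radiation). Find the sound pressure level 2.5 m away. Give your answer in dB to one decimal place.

The power spreads over a hemisphere of area 2π·r², so L_p = L_w − 10·log₁₀(2π·r²).
2π·r² = 39.27 m², 10·log₁₀ of that is 15.941 dB.
L_p = 94 − 15.941 = 78.06 dB.

78.1 dB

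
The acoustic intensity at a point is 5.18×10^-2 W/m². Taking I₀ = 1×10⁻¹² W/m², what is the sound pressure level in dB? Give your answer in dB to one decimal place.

L = 10·log₁₀(I/I₀) = 10·log₁₀(5.18×10^-2/10⁻¹²) = 10·log₁₀(5.18×10^10).
L = 10·(0.7143 + 10) = 107.14 dB.

107.1 dB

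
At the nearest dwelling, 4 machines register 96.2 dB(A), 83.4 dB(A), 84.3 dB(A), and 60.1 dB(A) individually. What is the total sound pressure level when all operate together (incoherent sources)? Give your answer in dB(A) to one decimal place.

96.7 dB(A)

For uncorrelated sources the intensities add, so convert each level to linear form, sum, and take 10·log₁₀ of the total.
Σ 10^(L/10) = 10^(96.2/10) + 10^(83.4/10) + 10^(84.3/10) + 10^(60.1/10) = 4.658e+09.
L_total = 10·log₁₀(4.658e+09) = 96.68 dB(A).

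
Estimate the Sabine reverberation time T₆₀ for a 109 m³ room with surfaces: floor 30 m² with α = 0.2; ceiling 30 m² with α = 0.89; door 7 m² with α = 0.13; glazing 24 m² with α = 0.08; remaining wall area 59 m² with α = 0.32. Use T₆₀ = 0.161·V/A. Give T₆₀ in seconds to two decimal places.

0.32 s

A = Σ Sᵢαᵢ = 30·0.2 + 30·0.89 + 7·0.13 + 24·0.08 + 59·0.32 = 54.41 m².
T₆₀ = 0.161 × 109 / 54.41 = 0.323 s.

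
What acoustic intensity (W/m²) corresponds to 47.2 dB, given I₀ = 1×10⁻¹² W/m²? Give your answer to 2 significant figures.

I = I₀·10^(L/10) = 10⁻¹² × 10^(47.2/10) = 10^(-7.280).

5.2e-08 W/m²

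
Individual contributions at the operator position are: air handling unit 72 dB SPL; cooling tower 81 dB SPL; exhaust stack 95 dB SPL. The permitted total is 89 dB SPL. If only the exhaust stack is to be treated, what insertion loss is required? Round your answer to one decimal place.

6.9 dB

Fixed contribution from the other sources: Σ 10^(L/10) = 10^(72/10) + 10^(81/10) = 1.417e+08 (81.51 dB SPL).
To meet 89 dB SPL overall, the treated exhaust stack may contribute at most 10^(89/10) − 1.417e+08 = 6.526e+08, i.e. 88.15 dB SPL.
Required insertion loss = 95 − 88.15 = 6.85 dB.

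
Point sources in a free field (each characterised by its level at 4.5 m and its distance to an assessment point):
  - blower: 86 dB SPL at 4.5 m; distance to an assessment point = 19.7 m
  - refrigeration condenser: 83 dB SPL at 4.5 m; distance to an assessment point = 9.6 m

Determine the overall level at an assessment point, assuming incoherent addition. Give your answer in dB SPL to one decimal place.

78.1 dB SPL

Apply inverse-square spreading to bring every level to the receiver, then sum 10^(L/10).
blower: 86 − 20·log₁₀(19.7/4.5) = 86 − 12.83 = 73.17 dB SPL.
refrigeration condenser: 83 − 20·log₁₀(9.6/4.5) = 83 − 6.58 = 76.42 dB SPL.
Σ 10^(L/10) = 6.461e+07 → L_total = 10·log₁₀(6.461e+07) = 78.10 dB SPL.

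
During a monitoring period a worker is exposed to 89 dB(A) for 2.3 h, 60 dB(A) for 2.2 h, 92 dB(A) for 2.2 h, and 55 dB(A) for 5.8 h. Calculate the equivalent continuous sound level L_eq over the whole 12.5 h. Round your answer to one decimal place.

Weight each interval's intensity by its duration and average over T = 12.5 h:
Σ tᵢ·10^(Lᵢ/10) = 2.3·10^(89/10) + 2.2·10^(60/10) + 2.2·10^(92/10) + 5.8·10^(55/10) = 5.318e+09.
L_eq = 10·log₁₀(5.318e+09/12.5) = 86.29 dB(A).

86.3 dB(A)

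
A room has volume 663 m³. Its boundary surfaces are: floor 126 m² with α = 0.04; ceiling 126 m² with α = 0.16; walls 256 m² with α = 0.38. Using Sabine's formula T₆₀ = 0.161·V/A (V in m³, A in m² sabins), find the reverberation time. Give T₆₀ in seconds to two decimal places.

Total absorption A = 126·0.04 + 126·0.16 + 256·0.38 = 122.48 m² sabins.
T₆₀ = 0.161 × 663 / 122.48 = 0.872 s.

0.87 s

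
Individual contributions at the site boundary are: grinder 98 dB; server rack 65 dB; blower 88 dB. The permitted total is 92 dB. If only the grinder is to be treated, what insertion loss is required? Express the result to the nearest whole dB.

8 dB

Everything except the grinder sums to 10^(65/10) + 10^(88/10) = 6.341e+08 in linear terms, 88.02 dB.
To meet 92 dB overall, the treated grinder may contribute at most 10^(92/10) − 6.341e+08 = 9.508e+08, i.e. 89.78 dB.
Required insertion loss = 98 − 89.78 = 8.22 dB.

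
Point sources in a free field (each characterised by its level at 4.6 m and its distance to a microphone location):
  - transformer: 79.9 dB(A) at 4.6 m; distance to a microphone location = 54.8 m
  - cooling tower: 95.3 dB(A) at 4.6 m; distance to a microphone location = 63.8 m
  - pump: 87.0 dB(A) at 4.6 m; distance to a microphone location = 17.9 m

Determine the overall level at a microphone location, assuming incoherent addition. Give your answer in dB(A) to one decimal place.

First find each source's level at the receiver (point-source: −20·log₁₀(r/r_ref)), then combine on an intensity basis.
transformer: 79.9 − 20·log₁₀(54.8/4.6) = 79.9 − 21.52 = 58.38 dB(A).
cooling tower: 95.3 − 20·log₁₀(63.8/4.6) = 95.3 − 22.84 = 72.46 dB(A).
pump: 87.0 − 20·log₁₀(17.9/4.6) = 87.0 − 11.80 = 75.20 dB(A).
Σ 10^(L/10) = 5.140e+07 → L_total = 10·log₁₀(5.140e+07) = 77.11 dB(A).

77.1 dB(A)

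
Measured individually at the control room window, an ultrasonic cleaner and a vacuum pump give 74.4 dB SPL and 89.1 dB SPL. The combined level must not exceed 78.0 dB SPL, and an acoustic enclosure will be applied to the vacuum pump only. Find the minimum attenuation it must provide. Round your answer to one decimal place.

13.6 dB

Everything except the vacuum pump sums to 10^(74.4/10) = 2.754e+07 in linear terms, 74.40 dB SPL.
To meet 78.0 dB SPL overall, the treated vacuum pump may contribute at most 10^(78.0/10) − 2.754e+07 = 3.555e+07, i.e. 75.51 dB SPL.
So the vacuum pump must be reduced from 89.1 to 75.51 dB SPL: IL = 13.59 dB.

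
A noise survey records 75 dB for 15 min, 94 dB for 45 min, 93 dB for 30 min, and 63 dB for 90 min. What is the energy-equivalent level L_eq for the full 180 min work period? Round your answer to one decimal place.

L_eq = 10·log₁₀[(1/T)·Σ tᵢ·10^(Lᵢ/10)] with T = 180 min.
Σ tᵢ·10^(Lᵢ/10) = 15·10^(75/10) + 45·10^(94/10) + 30·10^(93/10) + 90·10^(63/10) = 1.735e+11.
L_eq = 10·log₁₀(1.735e+11/180) = 89.84 dB.

89.8 dB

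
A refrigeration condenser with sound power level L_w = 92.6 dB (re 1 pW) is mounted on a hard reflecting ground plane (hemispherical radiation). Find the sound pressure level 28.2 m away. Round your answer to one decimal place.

Free-field hemispherical radiation: L_p = L_w − 10·log₁₀(2π·r²), r = 28.2 m.
2π·r² = 4997 m², 10·log₁₀ of that is 36.987 dB.
L_p = 92.6 − 36.987 = 55.61 dB.

55.6 dB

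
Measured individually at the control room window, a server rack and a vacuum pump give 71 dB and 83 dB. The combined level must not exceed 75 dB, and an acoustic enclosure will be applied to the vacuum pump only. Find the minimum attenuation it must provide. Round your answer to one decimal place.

10.2 dB

The untreated sources together contribute 10^(71/10) = 1.259e+07, i.e. 71.00 dB.
The limit corresponds to 10^(75/10) = 3.162e+07; subtracting the fixed part leaves 1.903e+07 for the vacuum pump, i.e. 72.80 dB.
So the vacuum pump must be reduced from 83 to 72.80 dB: IL = 10.20 dB.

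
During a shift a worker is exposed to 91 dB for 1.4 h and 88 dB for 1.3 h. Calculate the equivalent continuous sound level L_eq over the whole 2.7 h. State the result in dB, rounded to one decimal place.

L_eq = 10·log₁₀[(1/T)·Σ tᵢ·10^(Lᵢ/10)] with T = 2.7 h.
Σ tᵢ·10^(Lᵢ/10) = 1.4·10^(91/10) + 1.3·10^(88/10) = 2.583e+09.
L_eq = 10·log₁₀(2.583e+09/2.7) = 89.81 dB.

89.8 dB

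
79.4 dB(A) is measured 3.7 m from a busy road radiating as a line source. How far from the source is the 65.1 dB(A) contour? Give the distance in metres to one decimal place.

99.6 m

For a line source L₁ − L₂ = 10·log₁₀(r₂/r₁), so r₂ = r₁·10^((L₁−L₂)/10).
r₂ = 3.7·10^((79.4−65.1)/10) = 3.7·10^(14.3/10) = 99.59 m.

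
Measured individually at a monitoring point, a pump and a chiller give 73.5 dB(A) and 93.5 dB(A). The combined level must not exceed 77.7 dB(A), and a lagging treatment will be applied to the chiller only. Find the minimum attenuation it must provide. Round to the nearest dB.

18 dB

Everything except the chiller sums to 10^(73.5/10) = 2.239e+07 in linear terms, 73.50 dB(A).
To meet 77.7 dB(A) overall, the treated chiller may contribute at most 10^(77.7/10) − 2.239e+07 = 3.650e+07, i.e. 75.62 dB(A).
So the chiller must be reduced from 93.5 to 75.62 dB(A): IL = 17.88 dB.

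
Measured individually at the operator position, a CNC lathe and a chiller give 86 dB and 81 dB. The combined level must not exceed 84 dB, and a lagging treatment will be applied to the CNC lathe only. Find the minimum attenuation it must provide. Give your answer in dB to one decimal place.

The untreated sources together contribute 10^(81/10) = 1.259e+08, i.e. 81.00 dB.
The limit corresponds to 10^(84/10) = 2.512e+08; subtracting the fixed part leaves 1.253e+08 for the CNC lathe, i.e. 80.98 dB.
Required insertion loss = 86 − 80.98 = 5.02 dB.

5.0 dB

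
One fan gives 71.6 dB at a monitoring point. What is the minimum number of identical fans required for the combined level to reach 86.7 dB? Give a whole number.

Need L₁ + 10·log₁₀ N ≥ 86.7, i.e. log₁₀ N ≥ 1.51.
N ≥ 10^(15.1/10) = 32.359, so N = 33.

33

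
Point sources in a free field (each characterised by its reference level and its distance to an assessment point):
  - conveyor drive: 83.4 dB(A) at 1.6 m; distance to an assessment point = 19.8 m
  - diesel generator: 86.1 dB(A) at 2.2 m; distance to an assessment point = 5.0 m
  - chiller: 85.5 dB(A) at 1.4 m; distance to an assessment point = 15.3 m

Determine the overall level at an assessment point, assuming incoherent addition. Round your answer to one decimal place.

Apply inverse-square spreading to bring every level to the receiver, then sum 10^(L/10).
conveyor drive: 83.4 − 20·log₁₀(19.8/1.6) = 83.4 − 21.85 = 61.55 dB(A).
diesel generator: 86.1 − 20·log₁₀(5.0/2.2) = 86.1 − 7.13 = 78.97 dB(A).
chiller: 85.5 − 20·log₁₀(15.3/1.4) = 85.5 − 20.77 = 64.73 dB(A).
Σ 10^(L/10) = 8.327e+07 → L_total = 10·log₁₀(8.327e+07) = 79.20 dB(A).

79.2 dB(A)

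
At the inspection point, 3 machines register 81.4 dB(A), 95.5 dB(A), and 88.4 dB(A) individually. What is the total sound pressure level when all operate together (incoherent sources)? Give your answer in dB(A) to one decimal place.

Incoherent sources combine by intensity addition: L_total = 10·log₁₀(Σ 10^(L_i/10)).
Σ 10^(L/10) = 10^(81.4/10) + 10^(95.5/10) + 10^(88.4/10) = 4.378e+09.
L_total = 10·log₁₀(4.378e+09) = 96.41 dB(A).

96.4 dB(A)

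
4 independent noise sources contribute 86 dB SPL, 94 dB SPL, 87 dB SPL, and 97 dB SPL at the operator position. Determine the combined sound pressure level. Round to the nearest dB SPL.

99 dB SPL

For uncorrelated sources the intensities add, so convert each level to linear form, sum, and take 10·log₁₀ of the total.
Σ 10^(L/10) = 10^(86/10) + 10^(94/10) + 10^(87/10) + 10^(97/10) = 8.423e+09.
L_total = 10·log₁₀(8.423e+09) = 99.25 dB SPL.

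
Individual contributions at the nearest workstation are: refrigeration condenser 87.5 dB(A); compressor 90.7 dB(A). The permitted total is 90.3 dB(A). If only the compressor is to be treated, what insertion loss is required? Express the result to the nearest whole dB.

4 dB

Fixed contribution from the other source: Σ 10^(L/10) = 10^(87.5/10) = 5.623e+08 (87.50 dB(A)).
To meet 90.3 dB(A) overall, the treated compressor may contribute at most 10^(90.3/10) − 5.623e+08 = 5.092e+08, i.e. 87.07 dB(A).
So the compressor must be reduced from 90.7 to 87.07 dB(A): IL = 3.63 dB.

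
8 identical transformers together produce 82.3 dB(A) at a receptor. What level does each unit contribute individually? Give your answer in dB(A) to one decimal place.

Dividing the total intensity by 8 lowers the level by 10·log₁₀ 8 = 9.031 dB: L₁ = 82.3 − 9.031.

73.3 dB(A)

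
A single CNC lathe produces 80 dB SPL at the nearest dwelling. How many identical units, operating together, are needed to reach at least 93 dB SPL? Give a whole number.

Need L₁ + 10·log₁₀ N ≥ 93, i.e. log₁₀ N ≥ 1.30.
N ≥ 10^(13.0/10) = 19.953, so N = 20.

20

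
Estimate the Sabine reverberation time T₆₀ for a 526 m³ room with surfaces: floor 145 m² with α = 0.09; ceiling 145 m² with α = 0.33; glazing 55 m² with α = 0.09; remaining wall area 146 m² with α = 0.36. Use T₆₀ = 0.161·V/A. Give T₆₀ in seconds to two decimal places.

Total absorption A = 145·0.09 + 145·0.33 + 55·0.09 + 146·0.36 = 118.41 m² sabins.
T₆₀ = 0.161 × 526 / 118.41 = 0.715 s.

0.72 s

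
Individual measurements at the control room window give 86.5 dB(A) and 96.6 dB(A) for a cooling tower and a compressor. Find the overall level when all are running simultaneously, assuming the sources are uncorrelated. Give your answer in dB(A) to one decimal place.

97.0 dB(A)

For uncorrelated sources the intensities add, so convert each level to linear form, sum, and take 10·log₁₀ of the total.
Σ 10^(L/10) = 10^(86.5/10) + 10^(96.6/10) = 5.018e+09.
L_total = 10·log₁₀(5.018e+09) = 97.00 dB(A).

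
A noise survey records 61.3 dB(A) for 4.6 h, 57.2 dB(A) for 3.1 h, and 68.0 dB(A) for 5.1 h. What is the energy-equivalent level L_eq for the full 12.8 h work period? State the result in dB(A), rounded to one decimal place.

64.9 dB(A)

The energy average is taken in the linear domain: L_eq = 10·log₁₀[(Σ tᵢ·10^(Lᵢ/10))/T], T = 12.8 h.
Σ tᵢ·10^(Lᵢ/10) = 4.6·10^(61.3/10) + 3.1·10^(57.2/10) + 5.1·10^(68.0/10) = 4.001e+07.
L_eq = 10·log₁₀(4.001e+07/12.8) = 64.95 dB(A).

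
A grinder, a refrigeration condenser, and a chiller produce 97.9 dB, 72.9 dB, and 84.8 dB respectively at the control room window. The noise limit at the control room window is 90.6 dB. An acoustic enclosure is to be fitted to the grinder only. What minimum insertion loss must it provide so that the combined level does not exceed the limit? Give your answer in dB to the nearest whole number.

9 dB

Fixed contribution from the other sources: Σ 10^(L/10) = 10^(72.9/10) + 10^(84.8/10) = 3.215e+08 (85.07 dB).
To meet 90.6 dB overall, the treated grinder may contribute at most 10^(90.6/10) − 3.215e+08 = 8.267e+08, i.e. 89.17 dB.
Required insertion loss = 97.9 − 89.17 = 8.73 dB.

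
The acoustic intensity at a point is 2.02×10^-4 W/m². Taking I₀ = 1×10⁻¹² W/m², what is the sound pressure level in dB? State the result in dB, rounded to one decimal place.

83.1 dB

I/I₀ = 2.02×10^-4/10⁻¹² = 2.02×10^8, and L = 10·log₁₀(I/I₀).
L = 10·(0.3054 + 8) = 83.05 dB.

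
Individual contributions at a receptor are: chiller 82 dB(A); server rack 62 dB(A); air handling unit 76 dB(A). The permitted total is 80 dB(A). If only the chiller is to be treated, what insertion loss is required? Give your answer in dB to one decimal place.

4.3 dB

The untreated sources together contribute 10^(62/10) + 10^(76/10) = 4.140e+07, i.e. 76.17 dB(A).
To meet 80 dB(A) overall, the treated chiller may contribute at most 10^(80/10) − 4.140e+07 = 5.860e+07, i.e. 77.68 dB(A).
Required insertion loss = 82 − 77.68 = 4.32 dB.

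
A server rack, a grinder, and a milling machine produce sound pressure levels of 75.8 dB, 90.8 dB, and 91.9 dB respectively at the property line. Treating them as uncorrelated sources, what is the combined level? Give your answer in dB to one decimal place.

For uncorrelated sources the intensities add, so convert each level to linear form, sum, and take 10·log₁₀ of the total.
Σ 10^(L/10) = 10^(75.8/10) + 10^(90.8/10) + 10^(91.9/10) = 2.789e+09.
L_total = 10·log₁₀(2.789e+09) = 94.45 dB.

94.5 dB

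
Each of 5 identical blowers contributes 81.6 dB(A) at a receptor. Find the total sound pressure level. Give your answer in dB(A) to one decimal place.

88.6 dB(A)

With 5 equal, uncorrelated contributions the intensity is 5× that of one unit, giving a rise of 10·log₁₀ 5.
L_total = 81.6 + 10·log₁₀(5) = 81.6 + 6.990 = 88.59 dB(A).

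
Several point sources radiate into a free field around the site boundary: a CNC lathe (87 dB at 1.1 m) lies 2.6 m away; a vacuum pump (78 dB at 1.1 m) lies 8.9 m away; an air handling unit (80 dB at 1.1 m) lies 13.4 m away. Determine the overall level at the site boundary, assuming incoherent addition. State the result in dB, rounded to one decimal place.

79.6 dB

Propagate each source to the receiver with L = L_ref − 20·log₁₀(r/r_ref), then add intensities.
CNC lathe: 87 − 20·log₁₀(2.6/1.1) = 87 − 7.47 = 79.53 dB.
vacuum pump: 78 − 20·log₁₀(8.9/1.1) = 78 − 18.16 = 59.84 dB.
air handling unit: 80 − 20·log₁₀(13.4/1.1) = 80 − 21.71 = 58.29 dB.
Σ 10^(L/10) = 9.135e+07 → L_total = 10·log₁₀(9.135e+07) = 79.61 dB.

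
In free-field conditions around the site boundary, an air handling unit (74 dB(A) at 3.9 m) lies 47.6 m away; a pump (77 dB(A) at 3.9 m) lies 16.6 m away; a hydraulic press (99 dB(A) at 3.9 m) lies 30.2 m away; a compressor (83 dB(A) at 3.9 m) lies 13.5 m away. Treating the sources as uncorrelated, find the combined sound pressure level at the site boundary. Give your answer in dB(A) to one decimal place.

First find each source's level at the receiver (point-source: −20·log₁₀(r/r_ref)), then combine on an intensity basis.
air handling unit: 74 − 20·log₁₀(47.6/3.9) = 74 − 21.73 = 52.27 dB(A).
pump: 77 − 20·log₁₀(16.6/3.9) = 77 − 12.58 = 64.42 dB(A).
hydraulic press: 99 − 20·log₁₀(30.2/3.9) = 99 − 17.78 = 81.22 dB(A).
compressor: 83 − 20·log₁₀(13.5/3.9) = 83 − 10.79 = 72.21 dB(A).
Σ 10^(L/10) = 1.521e+08 → L_total = 10·log₁₀(1.521e+08) = 81.82 dB(A).

81.8 dB(A)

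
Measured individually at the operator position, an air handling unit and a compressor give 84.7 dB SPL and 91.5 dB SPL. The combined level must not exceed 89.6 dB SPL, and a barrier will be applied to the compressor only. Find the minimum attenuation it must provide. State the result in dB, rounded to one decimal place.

3.6 dB

Everything except the compressor sums to 10^(84.7/10) = 2.951e+08 in linear terms, 84.70 dB SPL.
The limit corresponds to 10^(89.6/10) = 9.120e+08; subtracting the fixed part leaves 6.169e+08 for the compressor, i.e. 87.90 dB SPL.
So the compressor must be reduced from 91.5 to 87.90 dB SPL: IL = 3.60 dB.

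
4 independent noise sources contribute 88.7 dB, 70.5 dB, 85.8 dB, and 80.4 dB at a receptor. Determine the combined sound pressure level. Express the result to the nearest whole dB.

91 dB

Incoherent sources combine by intensity addition: L_total = 10·log₁₀(Σ 10^(L_i/10)).
Σ 10^(L/10) = 10^(88.7/10) + 10^(70.5/10) + 10^(85.8/10) + 10^(80.4/10) = 1.242e+09.
L_total = 10·log₁₀(1.242e+09) = 90.94 dB.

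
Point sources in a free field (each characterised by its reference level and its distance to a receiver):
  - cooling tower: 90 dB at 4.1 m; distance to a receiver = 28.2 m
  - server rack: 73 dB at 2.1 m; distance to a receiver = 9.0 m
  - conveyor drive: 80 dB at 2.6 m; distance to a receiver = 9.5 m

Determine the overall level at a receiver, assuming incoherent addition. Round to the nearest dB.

Apply inverse-square spreading to bring every level to the receiver, then sum 10^(L/10).
cooling tower: 90 − 20·log₁₀(28.2/4.1) = 90 − 16.75 = 73.25 dB.
server rack: 73 − 20·log₁₀(9.0/2.1) = 73 − 12.64 = 60.36 dB.
conveyor drive: 80 − 20·log₁₀(9.5/2.6) = 80 − 11.26 = 68.74 dB.
Σ 10^(L/10) = 2.971e+07 → L_total = 10·log₁₀(2.971e+07) = 74.73 dB.

75 dB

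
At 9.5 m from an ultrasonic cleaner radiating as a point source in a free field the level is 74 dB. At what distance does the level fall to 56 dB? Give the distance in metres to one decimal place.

For a point source L₁ − L₂ = 20·log₁₀(r₂/r₁), so r₂ = r₁·10^((L₁−L₂)/20).
r₂ = 9.5·10^((74−56)/20) = 9.5·10^(18.0/20) = 75.46 m.

75.5 m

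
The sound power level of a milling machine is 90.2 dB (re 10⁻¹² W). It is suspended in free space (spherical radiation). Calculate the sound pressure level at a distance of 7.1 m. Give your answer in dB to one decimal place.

62.2 dB

L_p = L_w − 10·log₁₀(4π·r²) with r = 7.1 m.
4π·r² = 633.5 m², 10·log₁₀ of that is 28.017 dB.
L_p = 90.2 − 28.017 = 62.18 dB.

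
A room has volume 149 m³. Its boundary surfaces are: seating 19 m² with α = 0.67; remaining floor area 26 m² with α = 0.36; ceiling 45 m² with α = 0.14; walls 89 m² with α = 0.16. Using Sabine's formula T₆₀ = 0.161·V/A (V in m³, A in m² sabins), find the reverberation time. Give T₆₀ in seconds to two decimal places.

Summing Sᵢαᵢ: 19·0.67 + 26·0.36 + 45·0.14 + 89·0.16 = 42.63 m².
T₆₀ = 0.161 × 149 / 42.63 = 0.563 s.

0.56 s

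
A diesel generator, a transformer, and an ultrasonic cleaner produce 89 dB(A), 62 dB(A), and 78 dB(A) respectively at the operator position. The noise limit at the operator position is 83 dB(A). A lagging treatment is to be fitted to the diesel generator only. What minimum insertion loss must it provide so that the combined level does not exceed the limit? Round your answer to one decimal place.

7.7 dB

Fixed contribution from the other sources: Σ 10^(L/10) = 10^(62/10) + 10^(78/10) = 6.468e+07 (78.11 dB(A)).
To meet 83 dB(A) overall, the treated diesel generator may contribute at most 10^(83/10) − 6.468e+07 = 1.348e+08, i.e. 81.30 dB(A).
Required insertion loss = 89 − 81.30 = 7.70 dB.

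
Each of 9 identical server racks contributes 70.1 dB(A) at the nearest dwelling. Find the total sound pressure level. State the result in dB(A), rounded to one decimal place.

79.6 dB(A)

L_total = L₁ + 10·log₁₀ N for N identical incoherent sources.
L_total = 70.1 + 10·log₁₀(9) = 70.1 + 9.542 = 79.64 dB(A).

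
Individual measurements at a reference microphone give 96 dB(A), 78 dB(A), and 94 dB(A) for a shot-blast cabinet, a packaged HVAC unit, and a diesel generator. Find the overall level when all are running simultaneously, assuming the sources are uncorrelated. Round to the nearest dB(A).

98 dB(A)

Incoherent sources combine by intensity addition: L_total = 10·log₁₀(Σ 10^(L_i/10)).
Σ 10^(L/10) = 10^(96/10) + 10^(78/10) + 10^(94/10) = 6.556e+09.
L_total = 10·log₁₀(6.556e+09) = 98.17 dB(A).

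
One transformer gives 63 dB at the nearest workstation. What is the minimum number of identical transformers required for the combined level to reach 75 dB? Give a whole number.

Need L₁ + 10·log₁₀ N ≥ 75, i.e. log₁₀ N ≥ 1.20.
N ≥ 10^(12.0/10) = 15.849, so N = 16.

16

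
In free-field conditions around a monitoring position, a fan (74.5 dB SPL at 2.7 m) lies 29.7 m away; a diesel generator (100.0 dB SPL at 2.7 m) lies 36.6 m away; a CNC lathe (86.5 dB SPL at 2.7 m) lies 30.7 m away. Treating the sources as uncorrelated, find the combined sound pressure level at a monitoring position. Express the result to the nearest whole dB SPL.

78 dB SPL

Propagate each source to the receiver with L = L_ref − 20·log₁₀(r/r_ref), then add intensities.
fan: 74.5 − 20·log₁₀(29.7/2.7) = 74.5 − 20.83 = 53.67 dB SPL.
diesel generator: 100.0 − 20·log₁₀(36.6/2.7) = 100.0 − 22.64 = 77.36 dB SPL.
CNC lathe: 86.5 − 20·log₁₀(30.7/2.7) = 86.5 − 21.12 = 65.38 dB SPL.
Σ 10^(L/10) = 5.811e+07 → L_total = 10·log₁₀(5.811e+07) = 77.64 dB SPL.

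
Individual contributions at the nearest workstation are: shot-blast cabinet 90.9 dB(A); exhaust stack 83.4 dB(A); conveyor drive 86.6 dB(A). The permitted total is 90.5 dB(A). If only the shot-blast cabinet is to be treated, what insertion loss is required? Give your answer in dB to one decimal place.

Fixed contribution from the other sources: Σ 10^(L/10) = 10^(83.4/10) + 10^(86.6/10) = 6.759e+08 (88.30 dB(A)).
The limit corresponds to 10^(90.5/10) = 1.122e+09; subtracting the fixed part leaves 4.462e+08 for the shot-blast cabinet, i.e. 86.49 dB(A).
Required insertion loss = 90.9 − 86.49 = 4.41 dB.

4.4 dB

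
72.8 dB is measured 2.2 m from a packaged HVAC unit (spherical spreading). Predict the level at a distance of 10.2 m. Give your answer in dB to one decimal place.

59.5 dB

For a point source, L₂ = L₁ − 20·log₁₀(r₂/r₁).
L₂ = 72.8 − 20·log₁₀(10.2/2.2) = 72.8 − 13.324 = 59.48 dB.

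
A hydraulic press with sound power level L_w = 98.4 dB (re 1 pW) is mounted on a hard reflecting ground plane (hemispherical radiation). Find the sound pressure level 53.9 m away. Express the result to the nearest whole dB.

56 dB

L_p = L_w − 10·log₁₀(2π·r²) with r = 53.9 m.
2π·r² = 1.825e+04 m², 10·log₁₀ of that is 42.614 dB.
L_p = 98.4 − 42.614 = 55.79 dB.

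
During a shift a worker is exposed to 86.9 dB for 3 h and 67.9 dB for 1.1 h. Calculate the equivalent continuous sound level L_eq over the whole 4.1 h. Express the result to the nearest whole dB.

86 dB

L_eq = 10·log₁₀[(1/T)·Σ tᵢ·10^(Lᵢ/10)] with T = 4.1 h.
Σ tᵢ·10^(Lᵢ/10) = 3·10^(86.9/10) + 1.1·10^(67.9/10) = 1.476e+09.
L_eq = 10·log₁₀(1.476e+09/4.1) = 85.56 dB.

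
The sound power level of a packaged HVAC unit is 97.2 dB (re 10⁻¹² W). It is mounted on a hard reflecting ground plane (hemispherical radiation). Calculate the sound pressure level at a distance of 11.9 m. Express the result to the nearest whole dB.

Free-field hemispherical radiation: L_p = L_w − 10·log₁₀(2π·r²), r = 11.9 m.
2π·r² = 889.8 m², 10·log₁₀ of that is 29.493 dB.
L_p = 97.2 − 29.493 = 67.71 dB.

68 dB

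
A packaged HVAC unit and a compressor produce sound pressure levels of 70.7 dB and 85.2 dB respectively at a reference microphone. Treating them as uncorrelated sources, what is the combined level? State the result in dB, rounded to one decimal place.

For uncorrelated sources the intensities add, so convert each level to linear form, sum, and take 10·log₁₀ of the total.
Σ 10^(L/10) = 10^(70.7/10) + 10^(85.2/10) = 3.429e+08.
L_total = 10·log₁₀(3.429e+08) = 85.35 dB.

85.4 dB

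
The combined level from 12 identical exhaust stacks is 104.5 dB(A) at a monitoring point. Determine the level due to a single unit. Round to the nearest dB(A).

For N identical incoherent sources L_total = L₁ + 10·log₁₀ N, so L₁ = 104.5 − 10·log₁₀(12) = 104.5 − 10.792.

94 dB(A)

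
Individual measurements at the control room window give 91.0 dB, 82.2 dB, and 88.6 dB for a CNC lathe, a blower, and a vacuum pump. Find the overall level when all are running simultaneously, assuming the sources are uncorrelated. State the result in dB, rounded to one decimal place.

93.3 dB

For uncorrelated sources the intensities add, so convert each level to linear form, sum, and take 10·log₁₀ of the total.
Σ 10^(L/10) = 10^(91.0/10) + 10^(82.2/10) + 10^(88.6/10) = 2.149e+09.
L_total = 10·log₁₀(2.149e+09) = 93.32 dB.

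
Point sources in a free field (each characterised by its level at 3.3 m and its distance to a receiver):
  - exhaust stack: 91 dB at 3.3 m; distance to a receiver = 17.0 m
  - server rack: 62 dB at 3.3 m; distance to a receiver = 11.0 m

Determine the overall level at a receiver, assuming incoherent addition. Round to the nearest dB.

77 dB

Propagate each source to the receiver with L = L_ref − 20·log₁₀(r/r_ref), then add intensities.
exhaust stack: 91 − 20·log₁₀(17.0/3.3) = 91 − 14.24 = 76.76 dB.
server rack: 62 − 20·log₁₀(11.0/3.3) = 62 − 10.46 = 51.54 dB.
Σ 10^(L/10) = 4.758e+07 → L_total = 10·log₁₀(4.758e+07) = 76.77 dB.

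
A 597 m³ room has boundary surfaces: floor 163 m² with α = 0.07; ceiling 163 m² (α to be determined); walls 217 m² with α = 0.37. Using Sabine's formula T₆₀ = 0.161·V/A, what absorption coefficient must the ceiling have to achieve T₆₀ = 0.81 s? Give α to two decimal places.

0.17

A = 0.161·V/T₆₀ = 0.161·597/0.81 = 118.66 m² sabins.
Absorption from the other surfaces = 163·0.07 + 217·0.37 = 91.70 m², so the ceiling must supply 26.96 m² over 163 m².
α = 26.96/163 = 0.165.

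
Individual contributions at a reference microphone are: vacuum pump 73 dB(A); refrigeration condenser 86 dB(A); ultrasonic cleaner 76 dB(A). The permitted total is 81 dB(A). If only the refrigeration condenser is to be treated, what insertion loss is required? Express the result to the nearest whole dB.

8 dB

Fixed contribution from the other sources: Σ 10^(L/10) = 10^(73/10) + 10^(76/10) = 5.976e+07 (77.76 dB(A)).
To meet 81 dB(A) overall, the treated refrigeration condenser may contribute at most 10^(81/10) − 5.976e+07 = 6.613e+07, i.e. 78.20 dB(A).
Required insertion loss = 86 − 78.20 = 7.80 dB.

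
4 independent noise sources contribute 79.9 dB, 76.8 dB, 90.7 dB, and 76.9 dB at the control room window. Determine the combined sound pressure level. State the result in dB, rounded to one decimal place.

For uncorrelated sources the intensities add, so convert each level to linear form, sum, and take 10·log₁₀ of the total.
Σ 10^(L/10) = 10^(79.9/10) + 10^(76.8/10) + 10^(90.7/10) + 10^(76.9/10) = 1.369e+09.
L_total = 10·log₁₀(1.369e+09) = 91.37 dB.

91.4 dB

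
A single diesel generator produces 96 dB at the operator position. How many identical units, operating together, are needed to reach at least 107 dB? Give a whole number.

13

N identical sources give L₁ + 10·log₁₀ N, so require 10·log₁₀ N ≥ 107 − 96 = 11.0 dB.
N ≥ 10^(11.0/10) = 12.589, so N = 13.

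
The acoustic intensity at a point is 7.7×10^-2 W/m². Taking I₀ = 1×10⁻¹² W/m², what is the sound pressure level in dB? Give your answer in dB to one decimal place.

I/I₀ = 7.7×10^-2/10⁻¹² = 7.7×10^10, and L = 10·log₁₀(I/I₀).
L = 10·(0.8865 + 10) = 108.86 dB.

108.9 dB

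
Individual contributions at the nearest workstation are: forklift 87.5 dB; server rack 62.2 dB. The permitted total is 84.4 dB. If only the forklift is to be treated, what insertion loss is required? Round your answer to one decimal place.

Everything except the forklift sums to 10^(62.2/10) = 1.660e+06 in linear terms, 62.20 dB.
To meet 84.4 dB overall, the treated forklift may contribute at most 10^(84.4/10) − 1.660e+06 = 2.738e+08, i.e. 84.37 dB.
Required insertion loss = 87.5 − 84.37 = 3.13 dB.

3.1 dB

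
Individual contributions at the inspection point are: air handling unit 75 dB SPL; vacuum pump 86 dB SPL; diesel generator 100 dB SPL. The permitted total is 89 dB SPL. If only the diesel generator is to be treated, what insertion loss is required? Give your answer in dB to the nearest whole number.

Everything except the diesel generator sums to 10^(75/10) + 10^(86/10) = 4.297e+08 in linear terms, 86.33 dB SPL.
The limit corresponds to 10^(89/10) = 7.943e+08; subtracting the fixed part leaves 3.646e+08 for the diesel generator, i.e. 85.62 dB SPL.
So the diesel generator must be reduced from 100 to 85.62 dB SPL: IL = 14.38 dB.

14 dB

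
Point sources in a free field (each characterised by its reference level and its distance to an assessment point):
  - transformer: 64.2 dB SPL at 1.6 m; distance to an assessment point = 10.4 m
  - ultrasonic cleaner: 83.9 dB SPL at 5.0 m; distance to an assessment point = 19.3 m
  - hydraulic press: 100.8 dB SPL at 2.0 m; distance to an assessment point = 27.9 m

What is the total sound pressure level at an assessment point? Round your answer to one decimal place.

78.9 dB SPL

First find each source's level at the receiver (point-source: −20·log₁₀(r/r_ref)), then combine on an intensity basis.
transformer: 64.2 − 20·log₁₀(10.4/1.6) = 64.2 − 16.26 = 47.94 dB SPL.
ultrasonic cleaner: 83.9 − 20·log₁₀(19.3/5.0) = 83.9 − 11.73 = 72.17 dB SPL.
hydraulic press: 100.8 − 20·log₁₀(27.9/2.0) = 100.8 − 22.89 = 77.91 dB SPL.
Σ 10^(L/10) = 7.832e+07 → L_total = 10·log₁₀(7.832e+07) = 78.94 dB SPL.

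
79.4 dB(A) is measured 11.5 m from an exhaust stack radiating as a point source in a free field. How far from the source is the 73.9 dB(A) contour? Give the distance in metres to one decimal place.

Point-source spreading drops the level by 20·log₁₀(r₂/r₁); inverting, r₂/r₁ = 10^(ΔL/20).
r₂ = 11.5·10^((79.4−73.9)/20) = 11.5·10^(5.5/20) = 21.66 m.

21.7 m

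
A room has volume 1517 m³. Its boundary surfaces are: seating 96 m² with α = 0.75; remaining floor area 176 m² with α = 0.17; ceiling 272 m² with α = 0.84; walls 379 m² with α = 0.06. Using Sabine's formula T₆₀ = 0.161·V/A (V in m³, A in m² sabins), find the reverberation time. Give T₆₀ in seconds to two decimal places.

0.69 s

Total absorption A = 96·0.75 + 176·0.17 + 272·0.84 + 379·0.06 = 353.14 m² sabins.
T₆₀ = 0.161·V/A = 0.161·1517/353.14 = 0.692 s.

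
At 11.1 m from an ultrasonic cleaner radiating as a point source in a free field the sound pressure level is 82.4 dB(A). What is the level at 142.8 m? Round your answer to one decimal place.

Spherical spreading from a point source gives a 20·log₁₀(r₂/r₁) drop.
L₂ = 82.4 − 20·log₁₀(142.8/11.1) = 82.4 − 22.188 = 60.21 dB(A).

60.2 dB(A)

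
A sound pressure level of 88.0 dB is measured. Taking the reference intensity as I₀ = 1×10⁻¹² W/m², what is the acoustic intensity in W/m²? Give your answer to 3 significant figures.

0.000631 W/m²

I = I₀·10^(L/10) = 10⁻¹² × 10^(88.0/10) = 10^(-3.200).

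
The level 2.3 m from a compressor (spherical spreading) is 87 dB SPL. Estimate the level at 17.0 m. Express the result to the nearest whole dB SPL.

For a point source, L₂ = L₁ − 20·log₁₀(r₂/r₁).
L₂ = 87 − 20·log₁₀(17.0/2.3) = 87 − 17.374 = 69.63 dB SPL.

70 dB SPL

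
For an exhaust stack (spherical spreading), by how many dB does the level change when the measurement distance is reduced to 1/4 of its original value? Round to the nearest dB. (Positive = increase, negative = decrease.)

+12 dB

With spherical spreading the level changes by −20·log₁₀(r₂/r₁).
ΔL = −20·log₁₀(0.25) = +12.04 dB.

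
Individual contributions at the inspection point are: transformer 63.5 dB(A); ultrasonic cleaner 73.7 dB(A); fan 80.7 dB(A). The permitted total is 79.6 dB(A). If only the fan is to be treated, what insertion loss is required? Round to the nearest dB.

3 dB

Fixed contribution from the other sources: Σ 10^(L/10) = 10^(63.5/10) + 10^(73.7/10) = 2.568e+07 (74.10 dB(A)).
The limit corresponds to 10^(79.6/10) = 9.120e+07; subtracting the fixed part leaves 6.552e+07 for the fan, i.e. 78.16 dB(A).
Required insertion loss = 80.7 − 78.16 = 2.54 dB.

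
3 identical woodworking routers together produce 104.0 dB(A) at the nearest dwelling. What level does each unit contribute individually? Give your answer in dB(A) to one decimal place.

99.2 dB(A)

3 equal contributions raise the level by 10·log₁₀ 3 = 4.771 dB, so each unit alone gives 104.0 − 4.771.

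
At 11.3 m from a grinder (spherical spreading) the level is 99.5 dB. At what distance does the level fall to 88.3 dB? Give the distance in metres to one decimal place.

41.0 m

Point-source spreading drops the level by 20·log₁₀(r₂/r₁); inverting, r₂/r₁ = 10^(ΔL/20).
r₂ = 11.3·10^((99.5−88.3)/20) = 11.3·10^(11.2/20) = 41.03 m.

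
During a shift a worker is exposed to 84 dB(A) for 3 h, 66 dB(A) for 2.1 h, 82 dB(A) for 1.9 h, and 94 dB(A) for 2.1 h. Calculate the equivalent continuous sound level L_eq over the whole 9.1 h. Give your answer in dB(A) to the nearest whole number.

L_eq = 10·log₁₀[(1/T)·Σ tᵢ·10^(Lᵢ/10)] with T = 9.1 h.
Σ tᵢ·10^(Lᵢ/10) = 3·10^(84/10) + 2.1·10^(66/10) + 1.9·10^(82/10) + 2.1·10^(94/10) = 6.338e+09.
L_eq = 10·log₁₀(6.338e+09/9.1) = 88.43 dB(A).

88 dB(A)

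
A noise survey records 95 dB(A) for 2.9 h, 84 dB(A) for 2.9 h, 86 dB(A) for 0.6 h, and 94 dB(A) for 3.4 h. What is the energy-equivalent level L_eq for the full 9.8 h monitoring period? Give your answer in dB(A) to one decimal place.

Weight each interval's intensity by its duration and average over T = 9.8 h:
Σ tᵢ·10^(Lᵢ/10) = 2.9·10^(95/10) + 2.9·10^(84/10) + 0.6·10^(86/10) + 3.4·10^(94/10) = 1.868e+10.
L_eq = 10·log₁₀(1.868e+10/9.8) = 92.80 dB(A).

92.8 dB(A)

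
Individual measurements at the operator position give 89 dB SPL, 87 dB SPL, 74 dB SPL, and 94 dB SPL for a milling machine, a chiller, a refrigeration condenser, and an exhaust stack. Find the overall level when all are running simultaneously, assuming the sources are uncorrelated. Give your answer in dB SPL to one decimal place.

95.8 dB SPL

Incoherent sources combine by intensity addition: L_total = 10·log₁₀(Σ 10^(L_i/10)).
Σ 10^(L/10) = 10^(89/10) + 10^(87/10) + 10^(74/10) + 10^(94/10) = 3.833e+09.
L_total = 10·log₁₀(3.833e+09) = 95.83 dB SPL.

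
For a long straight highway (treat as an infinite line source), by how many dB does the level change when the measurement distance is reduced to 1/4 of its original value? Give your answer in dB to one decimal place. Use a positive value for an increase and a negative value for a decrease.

A line source loses 3 dB per doubling of distance; generally ΔL = −10·log₁₀(r₂/r₁).
ΔL = −10·log₁₀(0.25) = +6.02 dB.

+6.0 dB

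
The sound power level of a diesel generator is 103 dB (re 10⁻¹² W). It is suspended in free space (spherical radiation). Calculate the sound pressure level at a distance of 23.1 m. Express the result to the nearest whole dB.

65 dB

Free-field spherical radiation: L_p = L_w − 10·log₁₀(4π·r²), r = 23.1 m.
4π·r² = 6706 m², 10·log₁₀ of that is 38.264 dB.
L_p = 103 − 38.264 = 64.74 dB.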